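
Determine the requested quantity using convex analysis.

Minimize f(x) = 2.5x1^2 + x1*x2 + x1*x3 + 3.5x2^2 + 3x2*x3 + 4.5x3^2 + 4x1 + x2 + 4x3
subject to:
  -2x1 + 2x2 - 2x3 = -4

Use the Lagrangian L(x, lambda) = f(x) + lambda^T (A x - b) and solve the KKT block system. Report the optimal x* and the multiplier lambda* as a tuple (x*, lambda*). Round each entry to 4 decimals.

Form the Lagrangian:
  L(x, lambda) = (1/2) x^T Q x + c^T x + lambda^T (A x - b)
Stationarity (grad_x L = 0): Q x + c + A^T lambda = 0.
Primal feasibility: A x = b.

This gives the KKT block system:
  [ Q   A^T ] [ x     ]   [-c ]
  [ A    0  ] [ lambda ] = [ b ]

Solving the linear system:
  x*      = (0.378, -1.1463, 0.4756)
  lambda* = (2.6098)
  f(x*)   = 6.3537

x* = (0.378, -1.1463, 0.4756), lambda* = (2.6098)


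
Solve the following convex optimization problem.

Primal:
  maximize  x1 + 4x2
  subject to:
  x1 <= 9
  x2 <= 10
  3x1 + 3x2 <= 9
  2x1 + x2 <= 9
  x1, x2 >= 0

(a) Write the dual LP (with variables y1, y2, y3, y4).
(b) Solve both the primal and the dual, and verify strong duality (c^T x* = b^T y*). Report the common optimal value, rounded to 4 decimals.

The standard primal-dual pair for 'max c^T x s.t. A x <= b, x >= 0' is:
  Dual:  min b^T y  s.t.  A^T y >= c,  y >= 0.

So the dual LP is:
  minimize  9y1 + 10y2 + 9y3 + 9y4
  subject to:
    y1 + 3y3 + 2y4 >= 1
    y2 + 3y3 + y4 >= 4
    y1, y2, y3, y4 >= 0

Solving the primal: x* = (0, 3).
  primal value c^T x* = 12.
Solving the dual: y* = (0, 0, 1.3333, 0).
  dual value b^T y* = 12.
Strong duality: c^T x* = b^T y*. Confirmed.

12


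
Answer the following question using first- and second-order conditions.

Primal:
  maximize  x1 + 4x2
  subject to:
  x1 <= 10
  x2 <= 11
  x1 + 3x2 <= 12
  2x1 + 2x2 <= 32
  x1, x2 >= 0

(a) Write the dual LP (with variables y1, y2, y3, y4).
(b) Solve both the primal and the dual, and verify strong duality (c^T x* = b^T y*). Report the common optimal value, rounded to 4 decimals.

The standard primal-dual pair for 'max c^T x s.t. A x <= b, x >= 0' is:
  Dual:  min b^T y  s.t.  A^T y >= c,  y >= 0.

So the dual LP is:
  minimize  10y1 + 11y2 + 12y3 + 32y4
  subject to:
    y1 + y3 + 2y4 >= 1
    y2 + 3y3 + 2y4 >= 4
    y1, y2, y3, y4 >= 0

Solving the primal: x* = (0, 4).
  primal value c^T x* = 16.
Solving the dual: y* = (0, 0, 1.3333, 0).
  dual value b^T y* = 16.
Strong duality: c^T x* = b^T y*. Confirmed.

16


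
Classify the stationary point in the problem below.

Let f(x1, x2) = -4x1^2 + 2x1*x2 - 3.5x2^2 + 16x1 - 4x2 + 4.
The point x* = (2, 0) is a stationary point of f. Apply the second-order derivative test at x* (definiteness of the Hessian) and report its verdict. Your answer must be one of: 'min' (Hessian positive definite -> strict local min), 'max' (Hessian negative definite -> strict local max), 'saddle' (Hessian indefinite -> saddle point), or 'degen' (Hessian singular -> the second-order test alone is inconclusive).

Compute the Hessian H = grad^2 f:
  H = [[-8, 2], [2, -7]]
Verify stationarity: grad f(x*) = H x* + g = (0, 0).
Eigenvalues of H: -9.5616, -5.4384.
Both eigenvalues < 0, so H is negative definite -> x* is a strict local max.

max


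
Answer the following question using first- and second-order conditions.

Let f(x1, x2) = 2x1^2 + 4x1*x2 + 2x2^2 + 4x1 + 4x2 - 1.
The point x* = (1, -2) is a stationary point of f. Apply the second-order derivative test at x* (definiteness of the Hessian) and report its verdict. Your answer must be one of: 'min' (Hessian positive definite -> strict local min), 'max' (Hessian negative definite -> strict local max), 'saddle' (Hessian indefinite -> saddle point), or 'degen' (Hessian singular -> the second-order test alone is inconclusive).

Compute the Hessian H = grad^2 f:
  H = [[4, 4], [4, 4]]
Verify stationarity: grad f(x*) = H x* + g = (0, 0).
Eigenvalues of H: 0, 8.
H has a zero eigenvalue (singular; positive semidefinite but not definite), so H is neither positive definite, negative definite, nor indefinite. The second-order test alone is inconclusive -> degen.
(Indeed, f is constant along the null direction of H through x*, so x* is not a strict local extremum.)

degen


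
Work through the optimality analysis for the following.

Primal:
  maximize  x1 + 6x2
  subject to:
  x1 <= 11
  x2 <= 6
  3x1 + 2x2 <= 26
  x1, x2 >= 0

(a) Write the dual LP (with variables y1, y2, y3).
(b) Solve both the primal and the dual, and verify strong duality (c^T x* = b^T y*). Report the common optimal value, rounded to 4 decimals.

The standard primal-dual pair for 'max c^T x s.t. A x <= b, x >= 0' is:
  Dual:  min b^T y  s.t.  A^T y >= c,  y >= 0.

So the dual LP is:
  minimize  11y1 + 6y2 + 26y3
  subject to:
    y1 + 3y3 >= 1
    y2 + 2y3 >= 6
    y1, y2, y3 >= 0

Solving the primal: x* = (4.6667, 6).
  primal value c^T x* = 40.6667.
Solving the dual: y* = (0, 5.3333, 0.3333).
  dual value b^T y* = 40.6667.
Strong duality: c^T x* = b^T y*. Confirmed.

40.6667


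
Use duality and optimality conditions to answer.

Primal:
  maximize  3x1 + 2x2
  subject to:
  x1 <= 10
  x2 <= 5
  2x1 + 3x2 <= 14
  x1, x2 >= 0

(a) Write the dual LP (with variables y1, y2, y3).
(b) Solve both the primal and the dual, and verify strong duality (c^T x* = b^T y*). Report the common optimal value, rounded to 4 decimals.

The standard primal-dual pair for 'max c^T x s.t. A x <= b, x >= 0' is:
  Dual:  min b^T y  s.t.  A^T y >= c,  y >= 0.

So the dual LP is:
  minimize  10y1 + 5y2 + 14y3
  subject to:
    y1 + 2y3 >= 3
    y2 + 3y3 >= 2
    y1, y2, y3 >= 0

Solving the primal: x* = (7, 0).
  primal value c^T x* = 21.
Solving the dual: y* = (0, 0, 1.5).
  dual value b^T y* = 21.
Strong duality: c^T x* = b^T y*. Confirmed.

21


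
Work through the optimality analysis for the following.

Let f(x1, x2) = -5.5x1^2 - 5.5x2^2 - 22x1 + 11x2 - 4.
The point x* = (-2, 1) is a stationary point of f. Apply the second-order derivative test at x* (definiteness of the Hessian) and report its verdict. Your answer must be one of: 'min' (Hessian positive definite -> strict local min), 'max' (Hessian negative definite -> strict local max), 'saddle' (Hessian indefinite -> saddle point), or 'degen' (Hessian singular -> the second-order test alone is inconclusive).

Compute the Hessian H = grad^2 f:
  H = [[-11, 0], [0, -11]]
Verify stationarity: grad f(x*) = H x* + g = (0, 0).
Eigenvalues of H: -11, -11.
Both eigenvalues < 0, so H is negative definite -> x* is a strict local max.

max


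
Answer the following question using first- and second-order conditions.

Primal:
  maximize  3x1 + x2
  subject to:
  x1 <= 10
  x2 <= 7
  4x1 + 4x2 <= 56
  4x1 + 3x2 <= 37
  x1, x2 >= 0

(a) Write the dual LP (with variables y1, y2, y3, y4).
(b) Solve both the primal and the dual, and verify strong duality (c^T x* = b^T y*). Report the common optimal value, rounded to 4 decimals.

The standard primal-dual pair for 'max c^T x s.t. A x <= b, x >= 0' is:
  Dual:  min b^T y  s.t.  A^T y >= c,  y >= 0.

So the dual LP is:
  minimize  10y1 + 7y2 + 56y3 + 37y4
  subject to:
    y1 + 4y3 + 4y4 >= 3
    y2 + 4y3 + 3y4 >= 1
    y1, y2, y3, y4 >= 0

Solving the primal: x* = (9.25, 0).
  primal value c^T x* = 27.75.
Solving the dual: y* = (0, 0, 0, 0.75).
  dual value b^T y* = 27.75.
Strong duality: c^T x* = b^T y*. Confirmed.

27.75


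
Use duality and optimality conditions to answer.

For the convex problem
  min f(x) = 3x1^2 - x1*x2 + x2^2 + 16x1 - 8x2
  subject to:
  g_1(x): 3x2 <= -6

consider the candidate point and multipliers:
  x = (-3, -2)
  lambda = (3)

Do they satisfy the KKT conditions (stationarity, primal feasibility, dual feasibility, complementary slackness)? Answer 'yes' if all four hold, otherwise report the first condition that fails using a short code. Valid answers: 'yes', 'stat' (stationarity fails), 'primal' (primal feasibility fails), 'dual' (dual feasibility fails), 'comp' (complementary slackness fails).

Gradient of f: grad f(x) = Q x + c = (0, -9)
Constraint values g_i(x) = a_i^T x - b_i:
  g_1((-3, -2)) = 0
Stationarity residual: grad f(x) + sum_i lambda_i a_i = (0, 0)
  -> stationarity OK
Primal feasibility (all g_i <= 0): OK
Dual feasibility (all lambda_i >= 0): OK
Complementary slackness (lambda_i * g_i(x) = 0 for all i): OK

Verdict: yes, KKT holds.

yes


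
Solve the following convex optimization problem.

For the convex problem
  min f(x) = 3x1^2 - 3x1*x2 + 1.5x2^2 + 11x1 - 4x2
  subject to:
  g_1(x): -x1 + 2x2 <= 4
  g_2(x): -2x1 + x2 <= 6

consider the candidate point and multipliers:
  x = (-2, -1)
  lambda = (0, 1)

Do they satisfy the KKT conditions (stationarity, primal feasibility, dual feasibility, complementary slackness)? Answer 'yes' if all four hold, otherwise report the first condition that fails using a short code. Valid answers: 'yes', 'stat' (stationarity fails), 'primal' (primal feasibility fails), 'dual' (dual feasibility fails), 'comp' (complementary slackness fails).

Gradient of f: grad f(x) = Q x + c = (2, -1)
Constraint values g_i(x) = a_i^T x - b_i:
  g_1((-2, -1)) = -4
  g_2((-2, -1)) = -3
Stationarity residual: grad f(x) + sum_i lambda_i a_i = (0, 0)
  -> stationarity OK
Primal feasibility (all g_i <= 0): OK
Dual feasibility (all lambda_i >= 0): OK
Complementary slackness (lambda_i * g_i(x) = 0 for all i): FAILS

Verdict: the first failing condition is complementary_slackness -> comp.

comp


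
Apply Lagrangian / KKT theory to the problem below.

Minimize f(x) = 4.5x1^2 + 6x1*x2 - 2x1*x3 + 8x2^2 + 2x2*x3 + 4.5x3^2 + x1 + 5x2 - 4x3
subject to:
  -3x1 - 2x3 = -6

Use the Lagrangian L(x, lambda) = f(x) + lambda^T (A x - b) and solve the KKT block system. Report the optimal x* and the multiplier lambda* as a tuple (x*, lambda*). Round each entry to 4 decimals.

Form the Lagrangian:
  L(x, lambda) = (1/2) x^T Q x + c^T x + lambda^T (A x - b)
Stationarity (grad_x L = 0): Q x + c + A^T lambda = 0.
Primal feasibility: A x = b.

This gives the KKT block system:
  [ Q   A^T ] [ x     ]   [-c ]
  [ A    0  ] [ lambda ] = [ b ]

Solving the linear system:
  x*      = (1.1982, -0.9122, 1.2027)
  lambda* = (1.3018)
  f(x*)   = -0.1813

x* = (1.1982, -0.9122, 1.2027), lambda* = (1.3018)


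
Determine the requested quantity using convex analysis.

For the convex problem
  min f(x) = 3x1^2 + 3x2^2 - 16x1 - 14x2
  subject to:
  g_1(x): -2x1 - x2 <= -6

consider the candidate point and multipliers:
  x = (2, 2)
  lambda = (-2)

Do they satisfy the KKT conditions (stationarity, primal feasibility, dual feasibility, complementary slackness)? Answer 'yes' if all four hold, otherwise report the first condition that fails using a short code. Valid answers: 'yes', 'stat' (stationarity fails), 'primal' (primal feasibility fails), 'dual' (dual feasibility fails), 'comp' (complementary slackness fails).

Gradient of f: grad f(x) = Q x + c = (-4, -2)
Constraint values g_i(x) = a_i^T x - b_i:
  g_1((2, 2)) = 0
Stationarity residual: grad f(x) + sum_i lambda_i a_i = (0, 0)
  -> stationarity OK
Primal feasibility (all g_i <= 0): OK
Dual feasibility (all lambda_i >= 0): FAILS
Complementary slackness (lambda_i * g_i(x) = 0 for all i): OK

Verdict: the first failing condition is dual_feasibility -> dual.

dual


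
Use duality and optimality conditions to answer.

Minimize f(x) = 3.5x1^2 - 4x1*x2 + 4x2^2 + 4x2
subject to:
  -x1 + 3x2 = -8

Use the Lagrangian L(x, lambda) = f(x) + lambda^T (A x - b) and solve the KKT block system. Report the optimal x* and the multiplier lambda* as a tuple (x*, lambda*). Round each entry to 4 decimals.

Form the Lagrangian:
  L(x, lambda) = (1/2) x^T Q x + c^T x + lambda^T (A x - b)
Stationarity (grad_x L = 0): Q x + c + A^T lambda = 0.
Primal feasibility: A x = b.

This gives the KKT block system:
  [ Q   A^T ] [ x     ]   [-c ]
  [ A    0  ] [ lambda ] = [ b ]

Solving the linear system:
  x*      = (-0.9362, -2.9787)
  lambda* = (5.3617)
  f(x*)   = 15.4894

x* = (-0.9362, -2.9787), lambda* = (5.3617)


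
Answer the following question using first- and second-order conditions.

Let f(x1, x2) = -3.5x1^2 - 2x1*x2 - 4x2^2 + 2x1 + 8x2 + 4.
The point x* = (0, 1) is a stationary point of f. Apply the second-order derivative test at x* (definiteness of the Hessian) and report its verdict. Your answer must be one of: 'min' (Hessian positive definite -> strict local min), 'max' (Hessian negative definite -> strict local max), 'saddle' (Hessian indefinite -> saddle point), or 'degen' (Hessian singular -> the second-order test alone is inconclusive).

Compute the Hessian H = grad^2 f:
  H = [[-7, -2], [-2, -8]]
Verify stationarity: grad f(x*) = H x* + g = (0, 0).
Eigenvalues of H: -9.5616, -5.4384.
Both eigenvalues < 0, so H is negative definite -> x* is a strict local max.

max


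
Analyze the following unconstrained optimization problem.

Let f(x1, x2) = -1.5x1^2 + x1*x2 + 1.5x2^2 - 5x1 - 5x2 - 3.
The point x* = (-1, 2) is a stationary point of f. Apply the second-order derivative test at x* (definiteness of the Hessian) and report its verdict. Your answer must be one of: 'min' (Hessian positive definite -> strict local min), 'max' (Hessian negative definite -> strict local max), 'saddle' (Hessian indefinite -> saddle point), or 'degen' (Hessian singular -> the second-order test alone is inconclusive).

Compute the Hessian H = grad^2 f:
  H = [[-3, 1], [1, 3]]
Verify stationarity: grad f(x*) = H x* + g = (0, 0).
Eigenvalues of H: -3.1623, 3.1623.
Eigenvalues have mixed signs, so H is indefinite -> x* is a saddle point.

saddle


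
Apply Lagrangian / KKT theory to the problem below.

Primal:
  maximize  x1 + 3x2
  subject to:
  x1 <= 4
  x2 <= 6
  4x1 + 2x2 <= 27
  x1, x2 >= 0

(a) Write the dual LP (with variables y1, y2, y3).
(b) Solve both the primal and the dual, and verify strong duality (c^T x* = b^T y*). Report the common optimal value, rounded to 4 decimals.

The standard primal-dual pair for 'max c^T x s.t. A x <= b, x >= 0' is:
  Dual:  min b^T y  s.t.  A^T y >= c,  y >= 0.

So the dual LP is:
  minimize  4y1 + 6y2 + 27y3
  subject to:
    y1 + 4y3 >= 1
    y2 + 2y3 >= 3
    y1, y2, y3 >= 0

Solving the primal: x* = (3.75, 6).
  primal value c^T x* = 21.75.
Solving the dual: y* = (0, 2.5, 0.25).
  dual value b^T y* = 21.75.
Strong duality: c^T x* = b^T y*. Confirmed.

21.75


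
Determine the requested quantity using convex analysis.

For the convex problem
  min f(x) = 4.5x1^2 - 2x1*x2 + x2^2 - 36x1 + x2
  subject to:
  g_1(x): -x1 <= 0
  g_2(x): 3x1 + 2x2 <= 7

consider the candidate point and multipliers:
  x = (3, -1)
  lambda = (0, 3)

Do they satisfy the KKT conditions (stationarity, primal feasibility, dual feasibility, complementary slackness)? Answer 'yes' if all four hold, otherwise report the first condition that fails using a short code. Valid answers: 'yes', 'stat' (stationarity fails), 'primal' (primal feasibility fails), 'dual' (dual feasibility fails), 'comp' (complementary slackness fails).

Gradient of f: grad f(x) = Q x + c = (-7, -7)
Constraint values g_i(x) = a_i^T x - b_i:
  g_1((3, -1)) = -3
  g_2((3, -1)) = 0
Stationarity residual: grad f(x) + sum_i lambda_i a_i = (2, -1)
  -> stationarity FAILS
Primal feasibility (all g_i <= 0): OK
Dual feasibility (all lambda_i >= 0): OK
Complementary slackness (lambda_i * g_i(x) = 0 for all i): OK

Verdict: the first failing condition is stationarity -> stat.

stat


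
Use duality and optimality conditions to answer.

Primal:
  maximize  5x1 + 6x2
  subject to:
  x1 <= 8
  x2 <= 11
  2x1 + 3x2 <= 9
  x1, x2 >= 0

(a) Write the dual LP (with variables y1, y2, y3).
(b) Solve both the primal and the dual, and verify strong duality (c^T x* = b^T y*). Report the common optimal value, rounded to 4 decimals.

The standard primal-dual pair for 'max c^T x s.t. A x <= b, x >= 0' is:
  Dual:  min b^T y  s.t.  A^T y >= c,  y >= 0.

So the dual LP is:
  minimize  8y1 + 11y2 + 9y3
  subject to:
    y1 + 2y3 >= 5
    y2 + 3y3 >= 6
    y1, y2, y3 >= 0

Solving the primal: x* = (4.5, 0).
  primal value c^T x* = 22.5.
Solving the dual: y* = (0, 0, 2.5).
  dual value b^T y* = 22.5.
Strong duality: c^T x* = b^T y*. Confirmed.

22.5


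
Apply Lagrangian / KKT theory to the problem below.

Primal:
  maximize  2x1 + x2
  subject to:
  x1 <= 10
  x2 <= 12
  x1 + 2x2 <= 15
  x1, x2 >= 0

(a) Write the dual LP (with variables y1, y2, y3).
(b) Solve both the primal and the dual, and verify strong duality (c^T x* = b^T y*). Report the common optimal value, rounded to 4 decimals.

The standard primal-dual pair for 'max c^T x s.t. A x <= b, x >= 0' is:
  Dual:  min b^T y  s.t.  A^T y >= c,  y >= 0.

So the dual LP is:
  minimize  10y1 + 12y2 + 15y3
  subject to:
    y1 + y3 >= 2
    y2 + 2y3 >= 1
    y1, y2, y3 >= 0

Solving the primal: x* = (10, 2.5).
  primal value c^T x* = 22.5.
Solving the dual: y* = (1.5, 0, 0.5).
  dual value b^T y* = 22.5.
Strong duality: c^T x* = b^T y*. Confirmed.

22.5


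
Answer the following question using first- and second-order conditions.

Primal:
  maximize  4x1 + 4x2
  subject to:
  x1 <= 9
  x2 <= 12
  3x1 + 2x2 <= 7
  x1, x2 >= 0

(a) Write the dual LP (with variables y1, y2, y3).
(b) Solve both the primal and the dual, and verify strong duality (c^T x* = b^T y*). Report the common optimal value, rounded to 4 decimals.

The standard primal-dual pair for 'max c^T x s.t. A x <= b, x >= 0' is:
  Dual:  min b^T y  s.t.  A^T y >= c,  y >= 0.

So the dual LP is:
  minimize  9y1 + 12y2 + 7y3
  subject to:
    y1 + 3y3 >= 4
    y2 + 2y3 >= 4
    y1, y2, y3 >= 0

Solving the primal: x* = (0, 3.5).
  primal value c^T x* = 14.
Solving the dual: y* = (0, 0, 2).
  dual value b^T y* = 14.
Strong duality: c^T x* = b^T y*. Confirmed.

14


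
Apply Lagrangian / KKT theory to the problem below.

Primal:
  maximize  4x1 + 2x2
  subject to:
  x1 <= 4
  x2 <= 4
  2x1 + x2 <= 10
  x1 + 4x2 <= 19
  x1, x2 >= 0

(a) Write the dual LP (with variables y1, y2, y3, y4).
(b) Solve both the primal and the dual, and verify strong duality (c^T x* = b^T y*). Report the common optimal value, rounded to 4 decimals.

The standard primal-dual pair for 'max c^T x s.t. A x <= b, x >= 0' is:
  Dual:  min b^T y  s.t.  A^T y >= c,  y >= 0.

So the dual LP is:
  minimize  4y1 + 4y2 + 10y3 + 19y4
  subject to:
    y1 + 2y3 + y4 >= 4
    y2 + y3 + 4y4 >= 2
    y1, y2, y3, y4 >= 0

Solving the primal: x* = (3, 4).
  primal value c^T x* = 20.
Solving the dual: y* = (0, 0, 2, 0).
  dual value b^T y* = 20.
Strong duality: c^T x* = b^T y*. Confirmed.

20


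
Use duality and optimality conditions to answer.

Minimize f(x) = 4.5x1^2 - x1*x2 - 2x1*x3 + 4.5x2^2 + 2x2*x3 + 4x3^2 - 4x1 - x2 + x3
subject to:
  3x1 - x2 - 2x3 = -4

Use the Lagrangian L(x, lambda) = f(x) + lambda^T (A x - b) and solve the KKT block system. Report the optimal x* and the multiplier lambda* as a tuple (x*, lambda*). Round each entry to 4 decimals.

Form the Lagrangian:
  L(x, lambda) = (1/2) x^T Q x + c^T x + lambda^T (A x - b)
Stationarity (grad_x L = 0): Q x + c + A^T lambda = 0.
Primal feasibility: A x = b.

This gives the KKT block system:
  [ Q   A^T ] [ x     ]   [-c ]
  [ A    0  ] [ lambda ] = [ b ]

Solving the linear system:
  x*      = (-0.7833, 0.35, 0.65)
  lambda* = (4.2333)
  f(x*)   = 10.1833

x* = (-0.7833, 0.35, 0.65), lambda* = (4.2333)


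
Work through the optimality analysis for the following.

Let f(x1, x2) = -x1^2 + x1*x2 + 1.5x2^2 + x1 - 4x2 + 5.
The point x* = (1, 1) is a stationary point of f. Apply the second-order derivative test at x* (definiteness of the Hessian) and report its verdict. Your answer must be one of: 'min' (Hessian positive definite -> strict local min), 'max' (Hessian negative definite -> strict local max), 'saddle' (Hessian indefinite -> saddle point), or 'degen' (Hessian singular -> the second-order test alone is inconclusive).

Compute the Hessian H = grad^2 f:
  H = [[-2, 1], [1, 3]]
Verify stationarity: grad f(x*) = H x* + g = (0, 0).
Eigenvalues of H: -2.1926, 3.1926.
Eigenvalues have mixed signs, so H is indefinite -> x* is a saddle point.

saddle


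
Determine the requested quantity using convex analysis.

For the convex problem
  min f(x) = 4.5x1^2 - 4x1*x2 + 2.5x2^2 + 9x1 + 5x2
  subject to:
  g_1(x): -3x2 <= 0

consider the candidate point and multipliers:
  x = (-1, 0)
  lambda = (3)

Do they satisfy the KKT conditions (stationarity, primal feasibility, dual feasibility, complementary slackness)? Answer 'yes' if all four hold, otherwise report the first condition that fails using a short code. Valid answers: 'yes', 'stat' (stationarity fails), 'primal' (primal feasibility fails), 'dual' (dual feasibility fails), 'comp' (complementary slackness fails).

Gradient of f: grad f(x) = Q x + c = (0, 9)
Constraint values g_i(x) = a_i^T x - b_i:
  g_1((-1, 0)) = 0
Stationarity residual: grad f(x) + sum_i lambda_i a_i = (0, 0)
  -> stationarity OK
Primal feasibility (all g_i <= 0): OK
Dual feasibility (all lambda_i >= 0): OK
Complementary slackness (lambda_i * g_i(x) = 0 for all i): OK

Verdict: yes, KKT holds.

yes


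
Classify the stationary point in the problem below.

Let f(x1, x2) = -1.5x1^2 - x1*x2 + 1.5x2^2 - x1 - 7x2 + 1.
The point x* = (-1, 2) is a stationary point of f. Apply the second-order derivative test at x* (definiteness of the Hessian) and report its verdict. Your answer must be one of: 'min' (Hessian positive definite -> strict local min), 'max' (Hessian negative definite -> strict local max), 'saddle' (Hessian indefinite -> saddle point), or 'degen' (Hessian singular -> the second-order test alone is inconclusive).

Compute the Hessian H = grad^2 f:
  H = [[-3, -1], [-1, 3]]
Verify stationarity: grad f(x*) = H x* + g = (0, 0).
Eigenvalues of H: -3.1623, 3.1623.
Eigenvalues have mixed signs, so H is indefinite -> x* is a saddle point.

saddle


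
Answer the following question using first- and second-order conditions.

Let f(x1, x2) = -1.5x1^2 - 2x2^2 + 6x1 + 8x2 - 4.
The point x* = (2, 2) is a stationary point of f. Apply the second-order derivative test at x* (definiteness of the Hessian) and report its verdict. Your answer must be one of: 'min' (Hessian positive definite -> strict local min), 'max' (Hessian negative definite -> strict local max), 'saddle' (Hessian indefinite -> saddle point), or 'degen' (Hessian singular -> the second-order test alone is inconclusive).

Compute the Hessian H = grad^2 f:
  H = [[-3, 0], [0, -4]]
Verify stationarity: grad f(x*) = H x* + g = (0, 0).
Eigenvalues of H: -4, -3.
Both eigenvalues < 0, so H is negative definite -> x* is a strict local max.

max


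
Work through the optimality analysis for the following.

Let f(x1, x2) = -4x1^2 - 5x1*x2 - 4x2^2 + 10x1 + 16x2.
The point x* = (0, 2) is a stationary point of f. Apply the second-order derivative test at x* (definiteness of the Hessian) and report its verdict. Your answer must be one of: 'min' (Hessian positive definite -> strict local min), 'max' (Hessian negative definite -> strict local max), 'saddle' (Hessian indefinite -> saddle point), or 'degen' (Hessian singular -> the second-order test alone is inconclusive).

Compute the Hessian H = grad^2 f:
  H = [[-8, -5], [-5, -8]]
Verify stationarity: grad f(x*) = H x* + g = (0, 0).
Eigenvalues of H: -13, -3.
Both eigenvalues < 0, so H is negative definite -> x* is a strict local max.

max


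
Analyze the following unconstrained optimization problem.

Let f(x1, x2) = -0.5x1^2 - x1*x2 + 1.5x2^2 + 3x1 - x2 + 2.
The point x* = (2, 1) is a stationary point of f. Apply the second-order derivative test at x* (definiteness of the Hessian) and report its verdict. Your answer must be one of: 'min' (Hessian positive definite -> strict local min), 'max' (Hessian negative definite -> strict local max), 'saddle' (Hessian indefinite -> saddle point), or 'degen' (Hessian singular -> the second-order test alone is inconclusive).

Compute the Hessian H = grad^2 f:
  H = [[-1, -1], [-1, 3]]
Verify stationarity: grad f(x*) = H x* + g = (0, 0).
Eigenvalues of H: -1.2361, 3.2361.
Eigenvalues have mixed signs, so H is indefinite -> x* is a saddle point.

saddle


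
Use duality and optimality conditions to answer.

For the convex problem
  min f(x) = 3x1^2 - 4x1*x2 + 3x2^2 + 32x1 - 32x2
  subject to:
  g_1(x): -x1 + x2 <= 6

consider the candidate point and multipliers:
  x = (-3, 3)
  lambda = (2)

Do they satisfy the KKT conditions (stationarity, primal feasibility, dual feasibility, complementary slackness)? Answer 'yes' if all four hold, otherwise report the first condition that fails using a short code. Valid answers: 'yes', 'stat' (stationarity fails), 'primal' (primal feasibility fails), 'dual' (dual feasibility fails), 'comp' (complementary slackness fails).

Gradient of f: grad f(x) = Q x + c = (2, -2)
Constraint values g_i(x) = a_i^T x - b_i:
  g_1((-3, 3)) = 0
Stationarity residual: grad f(x) + sum_i lambda_i a_i = (0, 0)
  -> stationarity OK
Primal feasibility (all g_i <= 0): OK
Dual feasibility (all lambda_i >= 0): OK
Complementary slackness (lambda_i * g_i(x) = 0 for all i): OK

Verdict: yes, KKT holds.

yes


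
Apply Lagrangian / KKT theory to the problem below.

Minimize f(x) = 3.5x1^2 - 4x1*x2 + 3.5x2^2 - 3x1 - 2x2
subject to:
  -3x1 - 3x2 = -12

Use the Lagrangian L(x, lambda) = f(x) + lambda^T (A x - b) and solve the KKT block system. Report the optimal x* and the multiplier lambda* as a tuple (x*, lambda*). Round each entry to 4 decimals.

Form the Lagrangian:
  L(x, lambda) = (1/2) x^T Q x + c^T x + lambda^T (A x - b)
Stationarity (grad_x L = 0): Q x + c + A^T lambda = 0.
Primal feasibility: A x = b.

This gives the KKT block system:
  [ Q   A^T ] [ x     ]   [-c ]
  [ A    0  ] [ lambda ] = [ b ]

Solving the linear system:
  x*      = (2.0455, 1.9545)
  lambda* = (1.1667)
  f(x*)   = 1.9773

x* = (2.0455, 1.9545), lambda* = (1.1667)


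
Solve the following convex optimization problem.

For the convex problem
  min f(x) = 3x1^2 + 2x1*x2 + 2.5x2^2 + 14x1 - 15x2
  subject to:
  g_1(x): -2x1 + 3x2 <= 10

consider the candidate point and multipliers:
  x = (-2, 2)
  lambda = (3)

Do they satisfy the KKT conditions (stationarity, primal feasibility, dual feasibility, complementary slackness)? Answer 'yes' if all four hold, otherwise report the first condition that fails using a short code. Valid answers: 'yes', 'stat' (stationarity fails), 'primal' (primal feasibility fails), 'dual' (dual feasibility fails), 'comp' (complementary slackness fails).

Gradient of f: grad f(x) = Q x + c = (6, -9)
Constraint values g_i(x) = a_i^T x - b_i:
  g_1((-2, 2)) = 0
Stationarity residual: grad f(x) + sum_i lambda_i a_i = (0, 0)
  -> stationarity OK
Primal feasibility (all g_i <= 0): OK
Dual feasibility (all lambda_i >= 0): OK
Complementary slackness (lambda_i * g_i(x) = 0 for all i): OK

Verdict: yes, KKT holds.

yes


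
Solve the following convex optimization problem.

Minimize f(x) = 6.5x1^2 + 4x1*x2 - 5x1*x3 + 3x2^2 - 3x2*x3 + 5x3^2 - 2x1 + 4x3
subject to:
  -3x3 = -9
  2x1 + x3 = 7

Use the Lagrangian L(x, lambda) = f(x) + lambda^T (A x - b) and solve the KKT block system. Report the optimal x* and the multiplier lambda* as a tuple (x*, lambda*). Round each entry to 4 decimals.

Form the Lagrangian:
  L(x, lambda) = (1/2) x^T Q x + c^T x + lambda^T (A x - b)
Stationarity (grad_x L = 0): Q x + c + A^T lambda = 0.
Primal feasibility: A x = b.

This gives the KKT block system:
  [ Q   A^T ] [ x     ]   [-c ]
  [ A    0  ] [ lambda ] = [ b ]

Solving the linear system:
  x*      = (2, 0.1667, 3)
  lambda* = (6.2222, -4.8333)
  f(x*)   = 48.9167

x* = (2, 0.1667, 3), lambda* = (6.2222, -4.8333)


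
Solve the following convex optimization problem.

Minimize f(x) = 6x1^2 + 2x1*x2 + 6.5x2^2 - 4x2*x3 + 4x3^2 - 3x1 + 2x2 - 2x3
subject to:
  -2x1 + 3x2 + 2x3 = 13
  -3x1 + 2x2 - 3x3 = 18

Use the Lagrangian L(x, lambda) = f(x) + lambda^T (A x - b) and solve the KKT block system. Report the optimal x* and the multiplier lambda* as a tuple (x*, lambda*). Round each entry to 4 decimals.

Form the Lagrangian:
  L(x, lambda) = (1/2) x^T Q x + c^T x + lambda^T (A x - b)
Stationarity (grad_x L = 0): Q x + c + A^T lambda = 0.
Primal feasibility: A x = b.

This gives the KKT block system:
  [ Q   A^T ] [ x     ]   [-c ]
  [ A    0  ] [ lambda ] = [ b ]

Solving the linear system:
  x*      = (-3.3722, 2.6564, -0.8568)
  lambda* = (-4.6683, -9.6057)
  f(x*)   = 125.3669

x* = (-3.3722, 2.6564, -0.8568), lambda* = (-4.6683, -9.6057)


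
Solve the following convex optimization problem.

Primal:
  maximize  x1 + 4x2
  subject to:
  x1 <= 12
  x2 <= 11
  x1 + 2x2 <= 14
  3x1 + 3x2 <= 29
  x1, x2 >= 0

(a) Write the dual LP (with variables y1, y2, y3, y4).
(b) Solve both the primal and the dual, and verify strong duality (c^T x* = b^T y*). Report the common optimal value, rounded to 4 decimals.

The standard primal-dual pair for 'max c^T x s.t. A x <= b, x >= 0' is:
  Dual:  min b^T y  s.t.  A^T y >= c,  y >= 0.

So the dual LP is:
  minimize  12y1 + 11y2 + 14y3 + 29y4
  subject to:
    y1 + y3 + 3y4 >= 1
    y2 + 2y3 + 3y4 >= 4
    y1, y2, y3, y4 >= 0

Solving the primal: x* = (0, 7).
  primal value c^T x* = 28.
Solving the dual: y* = (0, 0, 2, 0).
  dual value b^T y* = 28.
Strong duality: c^T x* = b^T y*. Confirmed.

28


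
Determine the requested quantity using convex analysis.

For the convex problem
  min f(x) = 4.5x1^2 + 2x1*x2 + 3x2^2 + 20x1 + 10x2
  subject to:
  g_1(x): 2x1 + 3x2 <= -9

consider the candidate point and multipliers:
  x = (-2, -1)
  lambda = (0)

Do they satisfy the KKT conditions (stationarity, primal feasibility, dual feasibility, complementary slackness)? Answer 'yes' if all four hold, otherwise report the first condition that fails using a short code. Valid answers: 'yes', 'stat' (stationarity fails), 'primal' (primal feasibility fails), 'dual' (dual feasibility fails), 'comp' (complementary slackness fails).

Gradient of f: grad f(x) = Q x + c = (0, 0)
Constraint values g_i(x) = a_i^T x - b_i:
  g_1((-2, -1)) = 2
Stationarity residual: grad f(x) + sum_i lambda_i a_i = (0, 0)
  -> stationarity OK
Primal feasibility (all g_i <= 0): FAILS
Dual feasibility (all lambda_i >= 0): OK
Complementary slackness (lambda_i * g_i(x) = 0 for all i): OK

Verdict: the first failing condition is primal_feasibility -> primal.

primal


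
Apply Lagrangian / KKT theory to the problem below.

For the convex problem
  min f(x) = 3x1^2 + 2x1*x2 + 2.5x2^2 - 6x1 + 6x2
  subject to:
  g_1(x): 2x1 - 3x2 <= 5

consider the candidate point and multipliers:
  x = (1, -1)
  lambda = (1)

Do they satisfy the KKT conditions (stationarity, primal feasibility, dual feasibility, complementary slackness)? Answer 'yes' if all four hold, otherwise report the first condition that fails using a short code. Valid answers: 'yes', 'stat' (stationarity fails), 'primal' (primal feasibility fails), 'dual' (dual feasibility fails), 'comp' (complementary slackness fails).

Gradient of f: grad f(x) = Q x + c = (-2, 3)
Constraint values g_i(x) = a_i^T x - b_i:
  g_1((1, -1)) = 0
Stationarity residual: grad f(x) + sum_i lambda_i a_i = (0, 0)
  -> stationarity OK
Primal feasibility (all g_i <= 0): OK
Dual feasibility (all lambda_i >= 0): OK
Complementary slackness (lambda_i * g_i(x) = 0 for all i): OK

Verdict: yes, KKT holds.

yes


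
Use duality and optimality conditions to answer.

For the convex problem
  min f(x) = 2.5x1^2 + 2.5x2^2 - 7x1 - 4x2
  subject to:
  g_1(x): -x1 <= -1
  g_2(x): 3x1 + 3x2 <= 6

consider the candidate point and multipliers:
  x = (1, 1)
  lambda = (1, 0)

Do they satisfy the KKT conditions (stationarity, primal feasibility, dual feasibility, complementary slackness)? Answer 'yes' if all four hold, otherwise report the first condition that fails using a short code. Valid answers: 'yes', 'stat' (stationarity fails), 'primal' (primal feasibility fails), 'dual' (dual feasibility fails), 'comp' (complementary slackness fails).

Gradient of f: grad f(x) = Q x + c = (-2, 1)
Constraint values g_i(x) = a_i^T x - b_i:
  g_1((1, 1)) = 0
  g_2((1, 1)) = 0
Stationarity residual: grad f(x) + sum_i lambda_i a_i = (-3, 1)
  -> stationarity FAILS
Primal feasibility (all g_i <= 0): OK
Dual feasibility (all lambda_i >= 0): OK
Complementary slackness (lambda_i * g_i(x) = 0 for all i): OK

Verdict: the first failing condition is stationarity -> stat.

stat


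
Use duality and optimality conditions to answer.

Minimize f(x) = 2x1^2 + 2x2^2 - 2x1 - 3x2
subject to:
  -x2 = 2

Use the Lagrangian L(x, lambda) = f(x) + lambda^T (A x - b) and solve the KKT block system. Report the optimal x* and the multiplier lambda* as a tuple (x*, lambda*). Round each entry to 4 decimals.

Form the Lagrangian:
  L(x, lambda) = (1/2) x^T Q x + c^T x + lambda^T (A x - b)
Stationarity (grad_x L = 0): Q x + c + A^T lambda = 0.
Primal feasibility: A x = b.

This gives the KKT block system:
  [ Q   A^T ] [ x     ]   [-c ]
  [ A    0  ] [ lambda ] = [ b ]

Solving the linear system:
  x*      = (0.5, -2)
  lambda* = (-11)
  f(x*)   = 13.5

x* = (0.5, -2), lambda* = (-11)


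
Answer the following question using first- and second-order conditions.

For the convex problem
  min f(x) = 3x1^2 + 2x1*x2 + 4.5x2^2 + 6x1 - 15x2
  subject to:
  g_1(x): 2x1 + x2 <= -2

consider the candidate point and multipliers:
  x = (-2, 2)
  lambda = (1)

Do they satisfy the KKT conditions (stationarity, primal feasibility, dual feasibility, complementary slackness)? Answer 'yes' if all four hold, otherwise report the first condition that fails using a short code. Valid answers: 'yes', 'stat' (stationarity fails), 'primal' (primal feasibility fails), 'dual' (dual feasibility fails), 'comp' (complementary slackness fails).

Gradient of f: grad f(x) = Q x + c = (-2, -1)
Constraint values g_i(x) = a_i^T x - b_i:
  g_1((-2, 2)) = 0
Stationarity residual: grad f(x) + sum_i lambda_i a_i = (0, 0)
  -> stationarity OK
Primal feasibility (all g_i <= 0): OK
Dual feasibility (all lambda_i >= 0): OK
Complementary slackness (lambda_i * g_i(x) = 0 for all i): OK

Verdict: yes, KKT holds.

yes


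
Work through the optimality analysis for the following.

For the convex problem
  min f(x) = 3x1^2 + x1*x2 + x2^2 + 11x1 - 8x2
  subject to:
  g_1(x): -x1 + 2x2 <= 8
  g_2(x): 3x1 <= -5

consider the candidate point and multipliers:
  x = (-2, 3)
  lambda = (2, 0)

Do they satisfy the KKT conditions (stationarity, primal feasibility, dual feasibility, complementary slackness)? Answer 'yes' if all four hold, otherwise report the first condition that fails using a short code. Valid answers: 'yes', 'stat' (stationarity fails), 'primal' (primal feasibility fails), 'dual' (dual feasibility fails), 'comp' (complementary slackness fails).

Gradient of f: grad f(x) = Q x + c = (2, -4)
Constraint values g_i(x) = a_i^T x - b_i:
  g_1((-2, 3)) = 0
  g_2((-2, 3)) = -1
Stationarity residual: grad f(x) + sum_i lambda_i a_i = (0, 0)
  -> stationarity OK
Primal feasibility (all g_i <= 0): OK
Dual feasibility (all lambda_i >= 0): OK
Complementary slackness (lambda_i * g_i(x) = 0 for all i): OK

Verdict: yes, KKT holds.

yes


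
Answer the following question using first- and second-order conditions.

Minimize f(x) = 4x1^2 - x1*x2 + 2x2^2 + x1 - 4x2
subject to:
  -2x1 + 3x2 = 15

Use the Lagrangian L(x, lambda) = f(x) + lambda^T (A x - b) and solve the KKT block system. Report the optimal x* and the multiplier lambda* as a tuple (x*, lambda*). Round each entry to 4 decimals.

Form the Lagrangian:
  L(x, lambda) = (1/2) x^T Q x + c^T x + lambda^T (A x - b)
Stationarity (grad_x L = 0): Q x + c + A^T lambda = 0.
Primal feasibility: A x = b.

This gives the KKT block system:
  [ Q   A^T ] [ x     ]   [-c ]
  [ A    0  ] [ lambda ] = [ b ]

Solving the linear system:
  x*      = (-0.7895, 4.4737)
  lambda* = (-4.8947)
  f(x*)   = 27.3684

x* = (-0.7895, 4.4737), lambda* = (-4.8947)


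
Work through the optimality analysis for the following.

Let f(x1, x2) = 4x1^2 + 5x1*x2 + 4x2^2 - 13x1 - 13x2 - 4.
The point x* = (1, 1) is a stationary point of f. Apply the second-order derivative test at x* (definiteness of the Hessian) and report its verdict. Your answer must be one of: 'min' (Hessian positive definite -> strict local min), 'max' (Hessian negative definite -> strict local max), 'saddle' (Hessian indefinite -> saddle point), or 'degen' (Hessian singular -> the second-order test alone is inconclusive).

Compute the Hessian H = grad^2 f:
  H = [[8, 5], [5, 8]]
Verify stationarity: grad f(x*) = H x* + g = (0, 0).
Eigenvalues of H: 3, 13.
Both eigenvalues > 0, so H is positive definite -> x* is a strict local min.

min


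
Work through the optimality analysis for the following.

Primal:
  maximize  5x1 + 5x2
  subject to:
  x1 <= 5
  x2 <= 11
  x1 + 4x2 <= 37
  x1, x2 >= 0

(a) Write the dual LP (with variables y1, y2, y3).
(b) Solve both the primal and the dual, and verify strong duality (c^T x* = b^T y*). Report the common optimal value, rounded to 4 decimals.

The standard primal-dual pair for 'max c^T x s.t. A x <= b, x >= 0' is:
  Dual:  min b^T y  s.t.  A^T y >= c,  y >= 0.

So the dual LP is:
  minimize  5y1 + 11y2 + 37y3
  subject to:
    y1 + y3 >= 5
    y2 + 4y3 >= 5
    y1, y2, y3 >= 0

Solving the primal: x* = (5, 8).
  primal value c^T x* = 65.
Solving the dual: y* = (3.75, 0, 1.25).
  dual value b^T y* = 65.
Strong duality: c^T x* = b^T y*. Confirmed.

65


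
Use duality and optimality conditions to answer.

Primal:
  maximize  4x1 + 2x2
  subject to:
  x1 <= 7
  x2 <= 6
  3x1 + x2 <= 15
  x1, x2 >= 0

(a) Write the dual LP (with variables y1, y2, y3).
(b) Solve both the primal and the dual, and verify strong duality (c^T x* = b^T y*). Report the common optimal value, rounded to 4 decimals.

The standard primal-dual pair for 'max c^T x s.t. A x <= b, x >= 0' is:
  Dual:  min b^T y  s.t.  A^T y >= c,  y >= 0.

So the dual LP is:
  minimize  7y1 + 6y2 + 15y3
  subject to:
    y1 + 3y3 >= 4
    y2 + y3 >= 2
    y1, y2, y3 >= 0

Solving the primal: x* = (3, 6).
  primal value c^T x* = 24.
Solving the dual: y* = (0, 0.6667, 1.3333).
  dual value b^T y* = 24.
Strong duality: c^T x* = b^T y*. Confirmed.

24


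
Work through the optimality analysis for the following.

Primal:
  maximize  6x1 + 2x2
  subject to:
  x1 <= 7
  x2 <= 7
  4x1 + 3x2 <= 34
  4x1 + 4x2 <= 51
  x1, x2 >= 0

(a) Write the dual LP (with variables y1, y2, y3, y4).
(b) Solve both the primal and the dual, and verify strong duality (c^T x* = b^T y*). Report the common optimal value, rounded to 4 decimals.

The standard primal-dual pair for 'max c^T x s.t. A x <= b, x >= 0' is:
  Dual:  min b^T y  s.t.  A^T y >= c,  y >= 0.

So the dual LP is:
  minimize  7y1 + 7y2 + 34y3 + 51y4
  subject to:
    y1 + 4y3 + 4y4 >= 6
    y2 + 3y3 + 4y4 >= 2
    y1, y2, y3, y4 >= 0

Solving the primal: x* = (7, 2).
  primal value c^T x* = 46.
Solving the dual: y* = (3.3333, 0, 0.6667, 0).
  dual value b^T y* = 46.
Strong duality: c^T x* = b^T y*. Confirmed.

46


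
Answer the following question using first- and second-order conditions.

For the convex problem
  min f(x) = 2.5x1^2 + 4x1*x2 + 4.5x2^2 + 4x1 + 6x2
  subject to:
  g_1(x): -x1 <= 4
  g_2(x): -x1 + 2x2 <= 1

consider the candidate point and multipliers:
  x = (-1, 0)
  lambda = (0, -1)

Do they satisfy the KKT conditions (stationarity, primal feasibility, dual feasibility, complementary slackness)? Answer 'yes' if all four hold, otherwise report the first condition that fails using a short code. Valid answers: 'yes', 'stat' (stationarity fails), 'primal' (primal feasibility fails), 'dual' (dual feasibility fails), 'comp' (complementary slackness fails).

Gradient of f: grad f(x) = Q x + c = (-1, 2)
Constraint values g_i(x) = a_i^T x - b_i:
  g_1((-1, 0)) = -3
  g_2((-1, 0)) = 0
Stationarity residual: grad f(x) + sum_i lambda_i a_i = (0, 0)
  -> stationarity OK
Primal feasibility (all g_i <= 0): OK
Dual feasibility (all lambda_i >= 0): FAILS
Complementary slackness (lambda_i * g_i(x) = 0 for all i): OK

Verdict: the first failing condition is dual_feasibility -> dual.

dual


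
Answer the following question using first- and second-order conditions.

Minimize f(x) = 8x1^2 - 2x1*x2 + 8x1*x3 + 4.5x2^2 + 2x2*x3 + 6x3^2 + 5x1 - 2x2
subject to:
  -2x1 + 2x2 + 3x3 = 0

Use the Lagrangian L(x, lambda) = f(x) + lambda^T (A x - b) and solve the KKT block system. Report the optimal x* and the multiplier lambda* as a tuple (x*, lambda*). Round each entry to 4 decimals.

Form the Lagrangian:
  L(x, lambda) = (1/2) x^T Q x + c^T x + lambda^T (A x - b)
Stationarity (grad_x L = 0): Q x + c + A^T lambda = 0.
Primal feasibility: A x = b.

This gives the KKT block system:
  [ Q   A^T ] [ x     ]   [-c ]
  [ A    0  ] [ lambda ] = [ b ]

Solving the linear system:
  x*      = (-0.1456, 0.0299, -0.1171)
  lambda* = (0.8367)
  f(x*)   = -0.3941

x* = (-0.1456, 0.0299, -0.1171), lambda* = (0.8367)
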